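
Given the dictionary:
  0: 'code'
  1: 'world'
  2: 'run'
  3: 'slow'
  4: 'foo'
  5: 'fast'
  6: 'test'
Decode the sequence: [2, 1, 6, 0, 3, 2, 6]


Look up each index in the dictionary:
  2 -> 'run'
  1 -> 'world'
  6 -> 'test'
  0 -> 'code'
  3 -> 'slow'
  2 -> 'run'
  6 -> 'test'

Decoded: "run world test code slow run test"


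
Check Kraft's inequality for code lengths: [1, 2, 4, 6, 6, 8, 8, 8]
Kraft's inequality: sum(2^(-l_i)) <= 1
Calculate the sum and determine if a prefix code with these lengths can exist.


Sum = 2^(-1) + 2^(-2) + 2^(-4) + 2^(-6) + 2^(-6) + 2^(-8) + 2^(-8) + 2^(-8)
    = 0.5 + 0.25 + 0.0625 + 0.015625 + 0.015625 + 0.00390625 + 0.00390625 + 0.00390625
    = 219/256 = 0.85546875
Since 0.85546875 <= 1, Kraft's inequality IS satisfied.
A prefix code with these lengths CAN exist.

Kraft sum = 0.85546875. Satisfied.


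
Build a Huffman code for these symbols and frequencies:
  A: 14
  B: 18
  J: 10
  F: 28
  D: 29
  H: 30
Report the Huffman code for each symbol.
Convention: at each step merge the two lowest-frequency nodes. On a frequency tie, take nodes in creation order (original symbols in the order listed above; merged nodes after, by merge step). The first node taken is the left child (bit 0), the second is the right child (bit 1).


Huffman tree construction:
Step 1: Merge J(10) + A(14) = 24
Step 2: Merge B(18) + (J+A)(24) = 42
Step 3: Merge F(28) + D(29) = 57
Step 4: Merge H(30) + (B+(J+A))(42) = 72
Step 5: Merge (F+D)(57) + (H+(B+(J+A)))(72) = 129
Read each symbol's code off the tree from the root (left child = 0, right child = 1).

Codes:
  A: 1111 (length 4)
  B: 110 (length 3)
  J: 1110 (length 4)
  F: 00 (length 2)
  D: 01 (length 2)
  H: 10 (length 2)
Average code length: 324/129 = 2.5116 bits/symbol


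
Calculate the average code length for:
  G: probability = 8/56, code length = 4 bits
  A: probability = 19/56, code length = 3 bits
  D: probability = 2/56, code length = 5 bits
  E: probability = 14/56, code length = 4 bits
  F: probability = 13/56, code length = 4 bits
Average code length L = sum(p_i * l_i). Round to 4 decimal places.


Weighted contributions p_i * l_i:
  G: (8/56) * 4 = 32/56
  A: (19/56) * 3 = 57/56
  D: (2/56) * 5 = 10/56
  E: (14/56) * 4 = 56/56
  F: (13/56) * 4 = 52/56
Sum = (32 + 57 + 10 + 56 + 52)/56 = 207/56

L = 207/56 = 3.6964 bits/symbol


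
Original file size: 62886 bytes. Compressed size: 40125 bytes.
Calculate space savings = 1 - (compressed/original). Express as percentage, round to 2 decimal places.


ratio = compressed/original = 40125/62886 = 0.638059
savings = 1 - ratio = 1 - 0.638059 = 0.361941
as a percentage: 0.361941 * 100 = 36.19%

Space savings = 1 - 40125/62886 = 36.19%


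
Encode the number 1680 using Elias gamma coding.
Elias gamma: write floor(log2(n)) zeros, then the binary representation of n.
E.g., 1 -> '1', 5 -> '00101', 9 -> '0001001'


num_bits = floor(log2(1680)) + 1 = 11
leading_zeros = num_bits - 1 = 10
binary(1680) = 11010010000

Elias gamma(1680) = '0000000000' + '11010010000' = 000000000011010010000 (21 bits)


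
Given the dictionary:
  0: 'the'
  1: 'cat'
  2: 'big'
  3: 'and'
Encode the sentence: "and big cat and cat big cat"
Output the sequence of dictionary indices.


Look up each word in the dictionary:
  'and' -> 3
  'big' -> 2
  'cat' -> 1
  'and' -> 3
  'cat' -> 1
  'big' -> 2
  'cat' -> 1

Encoded: [3, 2, 1, 3, 1, 2, 1]


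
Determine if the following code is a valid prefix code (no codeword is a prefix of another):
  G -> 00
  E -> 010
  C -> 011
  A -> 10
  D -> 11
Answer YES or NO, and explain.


Checking each pair (does one codeword prefix another?):
  G='00' vs E='010': no prefix
  G='00' vs C='011': no prefix
  G='00' vs A='10': no prefix
  G='00' vs D='11': no prefix
  E='010' vs G='00': no prefix
  E='010' vs C='011': no prefix
  E='010' vs A='10': no prefix
  E='010' vs D='11': no prefix
  C='011' vs G='00': no prefix
  C='011' vs E='010': no prefix
  C='011' vs A='10': no prefix
  C='011' vs D='11': no prefix
  A='10' vs G='00': no prefix
  A='10' vs E='010': no prefix
  A='10' vs C='011': no prefix
  A='10' vs D='11': no prefix
  D='11' vs G='00': no prefix
  D='11' vs E='010': no prefix
  D='11' vs C='011': no prefix
  D='11' vs A='10': no prefix
No violation found over all pairs.

YES -- this is a valid prefix code. No codeword is a prefix of any other codeword.


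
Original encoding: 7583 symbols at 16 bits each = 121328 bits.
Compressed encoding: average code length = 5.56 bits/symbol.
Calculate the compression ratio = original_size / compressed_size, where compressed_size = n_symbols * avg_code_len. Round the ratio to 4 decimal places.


original_size = n_symbols * orig_bits = 7583 * 16 = 121328 bits
compressed_size = n_symbols * avg_code_len = 7583 * 5.56 = 42161.48 bits
ratio = original_size / compressed_size = 121328 / 42161.48 = 2.8777

Compression ratio = 2.8777


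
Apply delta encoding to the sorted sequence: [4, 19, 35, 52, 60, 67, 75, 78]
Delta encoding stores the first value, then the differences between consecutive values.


First value: 4
Deltas:
  19 - 4 = 15
  35 - 19 = 16
  52 - 35 = 17
  60 - 52 = 8
  67 - 60 = 7
  75 - 67 = 8
  78 - 75 = 3


Delta encoded: [4, 15, 16, 17, 8, 7, 8, 3]


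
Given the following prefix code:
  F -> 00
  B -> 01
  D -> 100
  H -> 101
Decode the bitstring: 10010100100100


Decoding step by step:
Bits 100 -> D
Bits 101 -> H
Bits 00 -> F
Bits 100 -> D
Bits 100 -> D


Decoded message: DHFDD


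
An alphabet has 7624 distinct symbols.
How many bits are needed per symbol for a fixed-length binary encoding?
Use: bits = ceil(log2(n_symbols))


log2(7624) = 12.8963
Bracket: 2^12 = 4096 < 7624 <= 2^13 = 8192
So ceil(log2(7624)) = 13

bits = ceil(log2(7624)) = ceil(12.8963) = 13 bits


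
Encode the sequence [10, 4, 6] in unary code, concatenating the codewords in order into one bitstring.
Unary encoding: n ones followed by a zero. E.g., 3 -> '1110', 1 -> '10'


Encode each number as n ones followed by a terminating 0:
  10 -> 11111111110 (11 bits)
  4 -> 11110 (5 bits)
  6 -> 1111110 (7 bits)
Total length = 11 + 5 + 7 = 23 bits.

Unary([10, 4, 6]) = 11111111110111101111110 (23 bits)


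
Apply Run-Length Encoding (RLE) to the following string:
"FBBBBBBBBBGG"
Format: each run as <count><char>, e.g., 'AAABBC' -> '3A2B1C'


Scanning runs left to right:
  i=0: run of 'F' x 1 -> '1F'
  i=1: run of 'B' x 9 -> '9B'
  i=10: run of 'G' x 2 -> '2G'

RLE = 1F9B2G


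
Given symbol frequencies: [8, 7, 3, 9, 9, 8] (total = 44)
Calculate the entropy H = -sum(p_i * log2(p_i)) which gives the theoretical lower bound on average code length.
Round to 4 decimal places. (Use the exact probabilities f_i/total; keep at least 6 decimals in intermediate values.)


Per-symbol terms -p_i * log2(p_i) with p_i = f_i/44:
  p = 8/44 = 0.181818: log2(p) = -2.459432, -p*log2(p) = 0.447169
  p = 7/44 = 0.159091: log2(p) = -2.652077, -p*log2(p) = 0.421921
  p = 3/44 = 0.068182: log2(p) = -3.874469, -p*log2(p) = 0.264168
  p = 9/44 = 0.204545: log2(p) = -2.289507, -p*log2(p) = 0.468308
  p = 9/44 = 0.204545: log2(p) = -2.289507, -p*log2(p) = 0.468308
  p = 8/44 = 0.181818: log2(p) = -2.459432, -p*log2(p) = 0.447169
H = 0.447169 + 0.421921 + 0.264168 + 0.468308 + 0.468308 + 0.447169 = 2.517043

H = 2.517 bits/symbol


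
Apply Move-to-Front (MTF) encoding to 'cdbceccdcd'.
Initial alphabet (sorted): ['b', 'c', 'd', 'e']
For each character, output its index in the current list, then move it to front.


MTF encoding:
'c': index 1 in ['b', 'c', 'd', 'e'] -> ['c', 'b', 'd', 'e']
'd': index 2 in ['c', 'b', 'd', 'e'] -> ['d', 'c', 'b', 'e']
'b': index 2 in ['d', 'c', 'b', 'e'] -> ['b', 'd', 'c', 'e']
'c': index 2 in ['b', 'd', 'c', 'e'] -> ['c', 'b', 'd', 'e']
'e': index 3 in ['c', 'b', 'd', 'e'] -> ['e', 'c', 'b', 'd']
'c': index 1 in ['e', 'c', 'b', 'd'] -> ['c', 'e', 'b', 'd']
'c': index 0 in ['c', 'e', 'b', 'd'] -> ['c', 'e', 'b', 'd']
'd': index 3 in ['c', 'e', 'b', 'd'] -> ['d', 'c', 'e', 'b']
'c': index 1 in ['d', 'c', 'e', 'b'] -> ['c', 'd', 'e', 'b']
'd': index 1 in ['c', 'd', 'e', 'b'] -> ['d', 'c', 'e', 'b']


Output: [1, 2, 2, 2, 3, 1, 0, 3, 1, 1]


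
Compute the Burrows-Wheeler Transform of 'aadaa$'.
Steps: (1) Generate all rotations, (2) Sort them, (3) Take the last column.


Rotations (sorted):
  0: $aadaa -> last char: a
  1: a$aada -> last char: a
  2: aa$aad -> last char: d
  3: aadaa$ -> last char: $
  4: adaa$a -> last char: a
  5: daa$aa -> last char: a


BWT = aad$aa


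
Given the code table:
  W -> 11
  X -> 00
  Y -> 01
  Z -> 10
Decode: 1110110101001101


Decoding:
11 -> W
10 -> Z
11 -> W
01 -> Y
01 -> Y
00 -> X
11 -> W
01 -> Y


Result: WZWYYXWY


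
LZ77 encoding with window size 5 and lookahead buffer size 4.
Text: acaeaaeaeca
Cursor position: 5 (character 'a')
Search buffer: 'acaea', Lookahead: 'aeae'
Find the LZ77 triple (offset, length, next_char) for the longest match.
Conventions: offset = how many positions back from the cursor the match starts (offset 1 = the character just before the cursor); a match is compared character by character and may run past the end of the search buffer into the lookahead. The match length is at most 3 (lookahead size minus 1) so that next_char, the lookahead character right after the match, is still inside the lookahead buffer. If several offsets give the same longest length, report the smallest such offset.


Try each offset into the search buffer:
  offset=1 (pos 4, char 'a'): match length 1
  offset=2 (pos 3, char 'e'): match length 0
  offset=3 (pos 2, char 'a'): match length 3
  offset=4 (pos 1, char 'c'): match length 0
  offset=5 (pos 0, char 'a'): match length 1
Longest match has length 3 at offset 3.
next_char = character at position 5 + 3 = 8 -> 'e'

Best match: offset=3, length=3 (matching 'aea' starting at position 2)
LZ77 triple: (3, 3, 'e')


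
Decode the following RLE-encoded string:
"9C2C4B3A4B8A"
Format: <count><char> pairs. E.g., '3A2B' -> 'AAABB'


Expanding each <count><char> pair:
  9C -> 'CCCCCCCCC'
  2C -> 'CC'
  4B -> 'BBBB'
  3A -> 'AAA'
  4B -> 'BBBB'
  8A -> 'AAAAAAAA'

Decoded = CCCCCCCCCCCBBBBAAABBBBAAAAAAAA


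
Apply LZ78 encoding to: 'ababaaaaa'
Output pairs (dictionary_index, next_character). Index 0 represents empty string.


LZ78 encoding steps:
Dictionary: {0: ''}
Step 1: w='' (idx 0), next='a' -> output (0, 'a'), add 'a' as idx 1
Step 2: w='' (idx 0), next='b' -> output (0, 'b'), add 'b' as idx 2
Step 3: w='a' (idx 1), next='b' -> output (1, 'b'), add 'ab' as idx 3
Step 4: w='a' (idx 1), next='a' -> output (1, 'a'), add 'aa' as idx 4
Step 5: w='aa' (idx 4), next='a' -> output (4, 'a'), add 'aaa' as idx 5


Encoded: [(0, 'a'), (0, 'b'), (1, 'b'), (1, 'a'), (4, 'a')]


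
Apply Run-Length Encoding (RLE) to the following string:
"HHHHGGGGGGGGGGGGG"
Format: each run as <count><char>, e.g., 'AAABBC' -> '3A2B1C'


Scanning runs left to right:
  i=0: run of 'H' x 4 -> '4H'
  i=4: run of 'G' x 13 -> '13G'

RLE = 4H13G


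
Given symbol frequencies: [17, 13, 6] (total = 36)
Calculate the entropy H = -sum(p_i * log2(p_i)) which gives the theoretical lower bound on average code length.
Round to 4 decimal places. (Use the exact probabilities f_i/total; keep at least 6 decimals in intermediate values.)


Per-symbol terms -p_i * log2(p_i) with p_i = f_i/36:
  p = 17/36 = 0.472222: log2(p) = -1.082462, -p*log2(p) = 0.511163
  p = 13/36 = 0.361111: log2(p) = -1.469485, -p*log2(p) = 0.530647
  p = 6/36 = 0.166667: log2(p) = -2.584963, -p*log2(p) = 0.430827
H = 0.511163 + 0.530647 + 0.430827 = 1.472637

H = 1.4726 bits/symbol


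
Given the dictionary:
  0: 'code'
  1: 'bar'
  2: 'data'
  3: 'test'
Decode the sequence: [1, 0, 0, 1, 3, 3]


Look up each index in the dictionary:
  1 -> 'bar'
  0 -> 'code'
  0 -> 'code'
  1 -> 'bar'
  3 -> 'test'
  3 -> 'test'

Decoded: "bar code code bar test test"


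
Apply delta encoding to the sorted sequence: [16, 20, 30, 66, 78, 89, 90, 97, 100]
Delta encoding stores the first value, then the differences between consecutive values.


First value: 16
Deltas:
  20 - 16 = 4
  30 - 20 = 10
  66 - 30 = 36
  78 - 66 = 12
  89 - 78 = 11
  90 - 89 = 1
  97 - 90 = 7
  100 - 97 = 3


Delta encoded: [16, 4, 10, 36, 12, 11, 1, 7, 3]


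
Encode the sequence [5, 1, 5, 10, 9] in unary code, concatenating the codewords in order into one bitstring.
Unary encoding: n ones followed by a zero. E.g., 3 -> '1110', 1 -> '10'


Encode each number as n ones followed by a terminating 0:
  5 -> 111110 (6 bits)
  1 -> 10 (2 bits)
  5 -> 111110 (6 bits)
  10 -> 11111111110 (11 bits)
  9 -> 1111111110 (10 bits)
Total length = 6 + 2 + 6 + 11 + 10 = 35 bits.

Unary([5, 1, 5, 10, 9]) = 11111010111110111111111101111111110 (35 bits)


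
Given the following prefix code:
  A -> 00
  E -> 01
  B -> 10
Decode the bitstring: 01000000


Decoding step by step:
Bits 01 -> E
Bits 00 -> A
Bits 00 -> A
Bits 00 -> A


Decoded message: EAAA


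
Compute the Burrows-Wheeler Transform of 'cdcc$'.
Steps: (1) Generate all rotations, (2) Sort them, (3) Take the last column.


Rotations (sorted):
  0: $cdcc -> last char: c
  1: c$cdc -> last char: c
  2: cc$cd -> last char: d
  3: cdcc$ -> last char: $
  4: dcc$c -> last char: c


BWT = ccd$c


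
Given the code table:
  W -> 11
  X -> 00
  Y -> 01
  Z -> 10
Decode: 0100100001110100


Decoding:
01 -> Y
00 -> X
10 -> Z
00 -> X
01 -> Y
11 -> W
01 -> Y
00 -> X


Result: YXZXYWYX


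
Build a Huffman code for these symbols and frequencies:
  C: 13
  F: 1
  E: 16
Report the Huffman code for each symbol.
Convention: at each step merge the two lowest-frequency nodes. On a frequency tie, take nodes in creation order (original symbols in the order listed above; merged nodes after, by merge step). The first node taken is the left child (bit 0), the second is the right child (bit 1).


Huffman tree construction:
Step 1: Merge F(1) + C(13) = 14
Step 2: Merge (F+C)(14) + E(16) = 30
Read each symbol's code off the tree from the root (left child = 0, right child = 1).

Codes:
  C: 01 (length 2)
  F: 00 (length 2)
  E: 1 (length 1)
Average code length: 44/30 = 1.4667 bits/symbol


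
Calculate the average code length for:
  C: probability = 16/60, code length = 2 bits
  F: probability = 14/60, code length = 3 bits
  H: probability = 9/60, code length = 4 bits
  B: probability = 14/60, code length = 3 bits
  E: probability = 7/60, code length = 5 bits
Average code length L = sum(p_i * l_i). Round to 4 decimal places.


Weighted contributions p_i * l_i:
  C: (16/60) * 2 = 32/60
  F: (14/60) * 3 = 42/60
  H: (9/60) * 4 = 36/60
  B: (14/60) * 3 = 42/60
  E: (7/60) * 5 = 35/60
Sum = (32 + 42 + 36 + 42 + 35)/60 = 187/60

L = 187/60 = 3.1167 bits/symbol


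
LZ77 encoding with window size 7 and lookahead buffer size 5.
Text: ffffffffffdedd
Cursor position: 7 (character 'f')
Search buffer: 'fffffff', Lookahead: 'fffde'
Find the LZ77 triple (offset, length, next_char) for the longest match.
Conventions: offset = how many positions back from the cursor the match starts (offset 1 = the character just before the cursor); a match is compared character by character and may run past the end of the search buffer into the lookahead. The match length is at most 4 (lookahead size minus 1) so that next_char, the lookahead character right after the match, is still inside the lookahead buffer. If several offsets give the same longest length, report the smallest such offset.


Try each offset into the search buffer:
  offset=1 (pos 6, char 'f'): match length 3
  offset=2 (pos 5, char 'f'): match length 3
  offset=3 (pos 4, char 'f'): match length 3
  offset=4 (pos 3, char 'f'): match length 3
  offset=5 (pos 2, char 'f'): match length 3
  offset=6 (pos 1, char 'f'): match length 3
  offset=7 (pos 0, char 'f'): match length 3
Longest match has length 3, found at offsets 1, 2, 3, 4, 5, 6, 7; take the smallest, offset 1.
next_char = character at position 7 + 3 = 10 -> 'd'

Best match: offset=1, length=3 (matching 'fff' starting at position 6)
LZ77 triple: (1, 3, 'd')


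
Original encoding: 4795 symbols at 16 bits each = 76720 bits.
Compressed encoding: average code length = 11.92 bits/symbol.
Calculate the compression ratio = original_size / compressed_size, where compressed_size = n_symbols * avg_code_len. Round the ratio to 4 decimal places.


original_size = n_symbols * orig_bits = 4795 * 16 = 76720 bits
compressed_size = n_symbols * avg_code_len = 4795 * 11.92 = 57156.4 bits
ratio = original_size / compressed_size = 76720 / 57156.4 = 1.3423

Compression ratio = 1.3423


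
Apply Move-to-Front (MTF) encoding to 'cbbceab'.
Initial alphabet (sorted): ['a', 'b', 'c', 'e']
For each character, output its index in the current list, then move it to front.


MTF encoding:
'c': index 2 in ['a', 'b', 'c', 'e'] -> ['c', 'a', 'b', 'e']
'b': index 2 in ['c', 'a', 'b', 'e'] -> ['b', 'c', 'a', 'e']
'b': index 0 in ['b', 'c', 'a', 'e'] -> ['b', 'c', 'a', 'e']
'c': index 1 in ['b', 'c', 'a', 'e'] -> ['c', 'b', 'a', 'e']
'e': index 3 in ['c', 'b', 'a', 'e'] -> ['e', 'c', 'b', 'a']
'a': index 3 in ['e', 'c', 'b', 'a'] -> ['a', 'e', 'c', 'b']
'b': index 3 in ['a', 'e', 'c', 'b'] -> ['b', 'a', 'e', 'c']


Output: [2, 2, 0, 1, 3, 3, 3]


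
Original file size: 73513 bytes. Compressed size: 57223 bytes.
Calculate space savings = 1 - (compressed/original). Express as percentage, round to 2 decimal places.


ratio = compressed/original = 57223/73513 = 0.778407
savings = 1 - ratio = 1 - 0.778407 = 0.221593
as a percentage: 0.221593 * 100 = 22.16%

Space savings = 1 - 57223/73513 = 22.16%


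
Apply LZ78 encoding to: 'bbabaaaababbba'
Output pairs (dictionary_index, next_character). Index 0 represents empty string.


LZ78 encoding steps:
Dictionary: {0: ''}
Step 1: w='' (idx 0), next='b' -> output (0, 'b'), add 'b' as idx 1
Step 2: w='b' (idx 1), next='a' -> output (1, 'a'), add 'ba' as idx 2
Step 3: w='ba' (idx 2), next='a' -> output (2, 'a'), add 'baa' as idx 3
Step 4: w='' (idx 0), next='a' -> output (0, 'a'), add 'a' as idx 4
Step 5: w='a' (idx 4), next='b' -> output (4, 'b'), add 'ab' as idx 5
Step 6: w='ab' (idx 5), next='b' -> output (5, 'b'), add 'abb' as idx 6
Step 7: w='ba' (idx 2), end of input -> output (2, '')


Encoded: [(0, 'b'), (1, 'a'), (2, 'a'), (0, 'a'), (4, 'b'), (5, 'b'), (2, '')]


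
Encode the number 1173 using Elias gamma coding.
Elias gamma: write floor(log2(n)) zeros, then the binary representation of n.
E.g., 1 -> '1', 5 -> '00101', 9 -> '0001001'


num_bits = floor(log2(1173)) + 1 = 11
leading_zeros = num_bits - 1 = 10
binary(1173) = 10010010101

Elias gamma(1173) = '0000000000' + '10010010101' = 000000000010010010101 (21 bits)


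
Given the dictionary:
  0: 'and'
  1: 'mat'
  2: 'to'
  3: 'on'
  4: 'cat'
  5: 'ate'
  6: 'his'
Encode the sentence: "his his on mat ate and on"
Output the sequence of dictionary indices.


Look up each word in the dictionary:
  'his' -> 6
  'his' -> 6
  'on' -> 3
  'mat' -> 1
  'ate' -> 5
  'and' -> 0
  'on' -> 3

Encoded: [6, 6, 3, 1, 5, 0, 3]


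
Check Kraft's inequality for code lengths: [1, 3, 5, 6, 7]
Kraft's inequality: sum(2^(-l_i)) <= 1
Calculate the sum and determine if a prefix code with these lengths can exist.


Sum = 2^(-1) + 2^(-3) + 2^(-5) + 2^(-6) + 2^(-7)
    = 0.5 + 0.125 + 0.03125 + 0.015625 + 0.0078125
    = 87/128 = 0.6796875
Since 0.6796875 <= 1, Kraft's inequality IS satisfied.
A prefix code with these lengths CAN exist.

Kraft sum = 0.6796875. Satisfied.


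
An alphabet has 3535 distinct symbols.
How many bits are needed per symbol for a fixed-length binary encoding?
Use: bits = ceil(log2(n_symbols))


log2(3535) = 11.7875
Bracket: 2^11 = 2048 < 3535 <= 2^12 = 4096
So ceil(log2(3535)) = 12

bits = ceil(log2(3535)) = ceil(11.7875) = 12 bits


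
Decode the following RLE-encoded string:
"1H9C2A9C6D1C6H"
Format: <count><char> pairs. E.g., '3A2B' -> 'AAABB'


Expanding each <count><char> pair:
  1H -> 'H'
  9C -> 'CCCCCCCCC'
  2A -> 'AA'
  9C -> 'CCCCCCCCC'
  6D -> 'DDDDDD'
  1C -> 'C'
  6H -> 'HHHHHH'

Decoded = HCCCCCCCCCAACCCCCCCCCDDDDDDCHHHHHH


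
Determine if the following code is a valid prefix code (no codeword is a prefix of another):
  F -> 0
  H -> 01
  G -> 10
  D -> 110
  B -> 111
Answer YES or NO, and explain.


Checking each pair (does one codeword prefix another?):
  F='0' vs H='01': prefix -- VIOLATION

NO -- this is NOT a valid prefix code. F (0) is a prefix of H (01).


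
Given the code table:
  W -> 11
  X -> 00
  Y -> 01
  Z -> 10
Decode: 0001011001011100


Decoding:
00 -> X
01 -> Y
01 -> Y
10 -> Z
01 -> Y
01 -> Y
11 -> W
00 -> X


Result: XYYZYYWX


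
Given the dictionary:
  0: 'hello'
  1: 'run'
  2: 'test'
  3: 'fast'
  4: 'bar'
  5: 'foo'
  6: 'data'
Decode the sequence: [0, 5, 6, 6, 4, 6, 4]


Look up each index in the dictionary:
  0 -> 'hello'
  5 -> 'foo'
  6 -> 'data'
  6 -> 'data'
  4 -> 'bar'
  6 -> 'data'
  4 -> 'bar'

Decoded: "hello foo data data bar data bar"


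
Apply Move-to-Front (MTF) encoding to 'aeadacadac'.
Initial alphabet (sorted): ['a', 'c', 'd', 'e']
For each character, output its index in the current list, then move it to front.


MTF encoding:
'a': index 0 in ['a', 'c', 'd', 'e'] -> ['a', 'c', 'd', 'e']
'e': index 3 in ['a', 'c', 'd', 'e'] -> ['e', 'a', 'c', 'd']
'a': index 1 in ['e', 'a', 'c', 'd'] -> ['a', 'e', 'c', 'd']
'd': index 3 in ['a', 'e', 'c', 'd'] -> ['d', 'a', 'e', 'c']
'a': index 1 in ['d', 'a', 'e', 'c'] -> ['a', 'd', 'e', 'c']
'c': index 3 in ['a', 'd', 'e', 'c'] -> ['c', 'a', 'd', 'e']
'a': index 1 in ['c', 'a', 'd', 'e'] -> ['a', 'c', 'd', 'e']
'd': index 2 in ['a', 'c', 'd', 'e'] -> ['d', 'a', 'c', 'e']
'a': index 1 in ['d', 'a', 'c', 'e'] -> ['a', 'd', 'c', 'e']
'c': index 2 in ['a', 'd', 'c', 'e'] -> ['c', 'a', 'd', 'e']


Output: [0, 3, 1, 3, 1, 3, 1, 2, 1, 2]


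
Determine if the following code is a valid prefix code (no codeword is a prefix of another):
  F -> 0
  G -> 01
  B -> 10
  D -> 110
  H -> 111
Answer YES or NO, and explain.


Checking each pair (does one codeword prefix another?):
  F='0' vs G='01': prefix -- VIOLATION

NO -- this is NOT a valid prefix code. F (0) is a prefix of G (01).


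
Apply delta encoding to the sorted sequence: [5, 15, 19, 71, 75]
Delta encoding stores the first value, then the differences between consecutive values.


First value: 5
Deltas:
  15 - 5 = 10
  19 - 15 = 4
  71 - 19 = 52
  75 - 71 = 4


Delta encoded: [5, 10, 4, 52, 4]


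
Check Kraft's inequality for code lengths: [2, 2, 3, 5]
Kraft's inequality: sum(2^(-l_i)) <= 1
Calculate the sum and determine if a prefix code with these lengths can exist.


Sum = 2^(-2) + 2^(-2) + 2^(-3) + 2^(-5)
    = 0.25 + 0.25 + 0.125 + 0.03125
    = 21/32 = 0.65625
Since 0.65625 <= 1, Kraft's inequality IS satisfied.
A prefix code with these lengths CAN exist.

Kraft sum = 0.65625. Satisfied.


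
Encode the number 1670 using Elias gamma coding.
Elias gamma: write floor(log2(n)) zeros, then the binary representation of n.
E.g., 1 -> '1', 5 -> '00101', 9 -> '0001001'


num_bits = floor(log2(1670)) + 1 = 11
leading_zeros = num_bits - 1 = 10
binary(1670) = 11010000110

Elias gamma(1670) = '0000000000' + '11010000110' = 000000000011010000110 (21 bits)


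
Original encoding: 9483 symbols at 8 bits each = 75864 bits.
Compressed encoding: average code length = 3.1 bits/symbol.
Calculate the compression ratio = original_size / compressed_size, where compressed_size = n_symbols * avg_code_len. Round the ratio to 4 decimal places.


original_size = n_symbols * orig_bits = 9483 * 8 = 75864 bits
compressed_size = n_symbols * avg_code_len = 9483 * 3.1 = 29397.3 bits
ratio = original_size / compressed_size = 75864 / 29397.3 = 2.5806

Compression ratio = 2.5806


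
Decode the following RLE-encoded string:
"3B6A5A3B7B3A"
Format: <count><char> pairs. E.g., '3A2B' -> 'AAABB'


Expanding each <count><char> pair:
  3B -> 'BBB'
  6A -> 'AAAAAA'
  5A -> 'AAAAA'
  3B -> 'BBB'
  7B -> 'BBBBBBB'
  3A -> 'AAA'

Decoded = BBBAAAAAAAAAAABBBBBBBBBBAAA


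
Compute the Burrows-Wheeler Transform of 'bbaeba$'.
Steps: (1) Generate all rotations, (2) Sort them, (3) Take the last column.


Rotations (sorted):
  0: $bbaeba -> last char: a
  1: a$bbaeb -> last char: b
  2: aeba$bb -> last char: b
  3: ba$bbae -> last char: e
  4: baeba$b -> last char: b
  5: bbaeba$ -> last char: $
  6: eba$bba -> last char: a


BWT = abbeb$a


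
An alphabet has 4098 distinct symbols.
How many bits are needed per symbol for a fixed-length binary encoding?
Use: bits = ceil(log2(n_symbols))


log2(4098) = 12.0007
Bracket: 2^12 = 4096 < 4098 <= 2^13 = 8192
So ceil(log2(4098)) = 13

bits = ceil(log2(4098)) = ceil(12.0007) = 13 bits


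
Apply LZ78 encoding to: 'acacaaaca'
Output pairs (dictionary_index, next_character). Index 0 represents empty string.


LZ78 encoding steps:
Dictionary: {0: ''}
Step 1: w='' (idx 0), next='a' -> output (0, 'a'), add 'a' as idx 1
Step 2: w='' (idx 0), next='c' -> output (0, 'c'), add 'c' as idx 2
Step 3: w='a' (idx 1), next='c' -> output (1, 'c'), add 'ac' as idx 3
Step 4: w='a' (idx 1), next='a' -> output (1, 'a'), add 'aa' as idx 4
Step 5: w='ac' (idx 3), next='a' -> output (3, 'a'), add 'aca' as idx 5


Encoded: [(0, 'a'), (0, 'c'), (1, 'c'), (1, 'a'), (3, 'a')]


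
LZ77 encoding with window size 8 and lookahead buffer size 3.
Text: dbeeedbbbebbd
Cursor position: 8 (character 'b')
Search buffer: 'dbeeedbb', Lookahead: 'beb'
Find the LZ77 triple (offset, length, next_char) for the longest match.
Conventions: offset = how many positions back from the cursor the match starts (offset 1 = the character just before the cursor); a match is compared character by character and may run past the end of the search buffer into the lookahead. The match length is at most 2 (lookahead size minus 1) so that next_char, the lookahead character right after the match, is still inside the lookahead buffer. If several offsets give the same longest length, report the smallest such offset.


Try each offset into the search buffer:
  offset=1 (pos 7, char 'b'): match length 1
  offset=2 (pos 6, char 'b'): match length 1
  offset=3 (pos 5, char 'd'): match length 0
  offset=4 (pos 4, char 'e'): match length 0
  offset=5 (pos 3, char 'e'): match length 0
  offset=6 (pos 2, char 'e'): match length 0
  offset=7 (pos 1, char 'b'): match length 2
  offset=8 (pos 0, char 'd'): match length 0
Longest match has length 2 at offset 7.
next_char = character at position 8 + 2 = 10 -> 'b'

Best match: offset=7, length=2 (matching 'be' starting at position 1)
LZ77 triple: (7, 2, 'b')


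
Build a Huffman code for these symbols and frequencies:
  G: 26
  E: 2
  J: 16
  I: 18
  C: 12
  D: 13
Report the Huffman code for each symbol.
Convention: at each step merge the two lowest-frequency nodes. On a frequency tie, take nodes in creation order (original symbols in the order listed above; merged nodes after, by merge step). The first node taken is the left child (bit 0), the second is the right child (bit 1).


Huffman tree construction:
Step 1: Merge E(2) + C(12) = 14
Step 2: Merge D(13) + (E+C)(14) = 27
Step 3: Merge J(16) + I(18) = 34
Step 4: Merge G(26) + (D+(E+C))(27) = 53
Step 5: Merge (J+I)(34) + (G+(D+(E+C)))(53) = 87
Read each symbol's code off the tree from the root (left child = 0, right child = 1).

Codes:
  G: 10 (length 2)
  E: 1110 (length 4)
  J: 00 (length 2)
  I: 01 (length 2)
  C: 1111 (length 4)
  D: 110 (length 3)
Average code length: 215/87 = 2.4713 bits/symbol


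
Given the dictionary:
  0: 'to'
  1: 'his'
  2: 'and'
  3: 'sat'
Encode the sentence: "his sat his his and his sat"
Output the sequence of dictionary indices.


Look up each word in the dictionary:
  'his' -> 1
  'sat' -> 3
  'his' -> 1
  'his' -> 1
  'and' -> 2
  'his' -> 1
  'sat' -> 3

Encoded: [1, 3, 1, 1, 2, 1, 3]


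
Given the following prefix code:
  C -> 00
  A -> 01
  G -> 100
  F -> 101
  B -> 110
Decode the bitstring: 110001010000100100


Decoding step by step:
Bits 110 -> B
Bits 00 -> C
Bits 101 -> F
Bits 00 -> C
Bits 00 -> C
Bits 100 -> G
Bits 100 -> G


Decoded message: BCFCCGG


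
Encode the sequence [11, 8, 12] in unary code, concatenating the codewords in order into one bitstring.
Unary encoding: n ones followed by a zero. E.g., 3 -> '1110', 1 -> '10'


Encode each number as n ones followed by a terminating 0:
  11 -> 111111111110 (12 bits)
  8 -> 111111110 (9 bits)
  12 -> 1111111111110 (13 bits)
Total length = 12 + 9 + 13 = 34 bits.

Unary([11, 8, 12]) = 1111111111101111111101111111111110 (34 bits)


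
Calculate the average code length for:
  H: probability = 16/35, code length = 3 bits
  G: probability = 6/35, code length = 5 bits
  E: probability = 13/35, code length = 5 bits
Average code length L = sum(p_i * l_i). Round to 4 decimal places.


Weighted contributions p_i * l_i:
  H: (16/35) * 3 = 48/35
  G: (6/35) * 5 = 30/35
  E: (13/35) * 5 = 65/35
Sum = (48 + 30 + 65)/35 = 143/35

L = 143/35 = 4.0857 bits/symbol


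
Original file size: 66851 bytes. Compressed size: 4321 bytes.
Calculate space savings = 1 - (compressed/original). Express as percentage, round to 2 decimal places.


ratio = compressed/original = 4321/66851 = 0.064636
savings = 1 - ratio = 1 - 0.064636 = 0.935364
as a percentage: 0.935364 * 100 = 93.54%

Space savings = 1 - 4321/66851 = 93.54%


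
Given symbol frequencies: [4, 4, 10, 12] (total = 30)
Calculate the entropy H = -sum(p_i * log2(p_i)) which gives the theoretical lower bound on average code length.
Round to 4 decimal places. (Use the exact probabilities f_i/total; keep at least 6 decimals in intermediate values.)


Per-symbol terms -p_i * log2(p_i) with p_i = f_i/30:
  p = 4/30 = 0.133333: log2(p) = -2.906891, -p*log2(p) = 0.387585
  p = 4/30 = 0.133333: log2(p) = -2.906891, -p*log2(p) = 0.387585
  p = 10/30 = 0.333333: log2(p) = -1.584963, -p*log2(p) = 0.528321
  p = 12/30 = 0.400000: log2(p) = -1.321928, -p*log2(p) = 0.528771
H = 0.387585 + 0.387585 + 0.528321 + 0.528771 = 1.832262

H = 1.8323 bits/symbol


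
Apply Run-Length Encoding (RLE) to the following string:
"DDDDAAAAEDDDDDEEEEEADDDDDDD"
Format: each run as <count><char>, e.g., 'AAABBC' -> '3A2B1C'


Scanning runs left to right:
  i=0: run of 'D' x 4 -> '4D'
  i=4: run of 'A' x 4 -> '4A'
  i=8: run of 'E' x 1 -> '1E'
  i=9: run of 'D' x 5 -> '5D'
  i=14: run of 'E' x 5 -> '5E'
  i=19: run of 'A' x 1 -> '1A'
  i=20: run of 'D' x 7 -> '7D'

RLE = 4D4A1E5D5E1A7D


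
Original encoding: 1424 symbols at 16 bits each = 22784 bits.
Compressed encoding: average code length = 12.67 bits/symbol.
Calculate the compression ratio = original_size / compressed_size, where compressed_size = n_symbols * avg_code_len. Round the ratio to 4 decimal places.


original_size = n_symbols * orig_bits = 1424 * 16 = 22784 bits
compressed_size = n_symbols * avg_code_len = 1424 * 12.67 = 18042.08 bits
ratio = original_size / compressed_size = 22784 / 18042.08 = 1.2628

Compression ratio = 1.2628


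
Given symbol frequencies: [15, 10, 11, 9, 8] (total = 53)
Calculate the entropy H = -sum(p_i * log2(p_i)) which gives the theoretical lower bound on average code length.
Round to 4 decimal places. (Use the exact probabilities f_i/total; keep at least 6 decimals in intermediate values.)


Per-symbol terms -p_i * log2(p_i) with p_i = f_i/53:
  p = 15/53 = 0.283019: log2(p) = -1.821030, -p*log2(p) = 0.515386
  p = 10/53 = 0.188679: log2(p) = -2.405992, -p*log2(p) = 0.453961
  p = 11/53 = 0.207547: log2(p) = -2.268489, -p*log2(p) = 0.470818
  p = 9/53 = 0.169811: log2(p) = -2.557995, -p*log2(p) = 0.434377
  p = 8/53 = 0.150943: log2(p) = -2.727920, -p*log2(p) = 0.411762
H = 0.515386 + 0.453961 + 0.470818 + 0.434377 + 0.411762 = 2.286304

H = 2.2863 bits/symbol


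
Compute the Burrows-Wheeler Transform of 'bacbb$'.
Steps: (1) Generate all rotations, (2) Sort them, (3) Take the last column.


Rotations (sorted):
  0: $bacbb -> last char: b
  1: acbb$b -> last char: b
  2: b$bacb -> last char: b
  3: bacbb$ -> last char: $
  4: bb$bac -> last char: c
  5: cbb$ba -> last char: a


BWT = bbb$ca


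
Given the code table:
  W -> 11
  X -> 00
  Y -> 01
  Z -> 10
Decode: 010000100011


Decoding:
01 -> Y
00 -> X
00 -> X
10 -> Z
00 -> X
11 -> W


Result: YXXZXW


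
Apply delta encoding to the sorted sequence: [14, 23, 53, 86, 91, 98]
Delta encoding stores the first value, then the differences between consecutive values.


First value: 14
Deltas:
  23 - 14 = 9
  53 - 23 = 30
  86 - 53 = 33
  91 - 86 = 5
  98 - 91 = 7


Delta encoded: [14, 9, 30, 33, 5, 7]


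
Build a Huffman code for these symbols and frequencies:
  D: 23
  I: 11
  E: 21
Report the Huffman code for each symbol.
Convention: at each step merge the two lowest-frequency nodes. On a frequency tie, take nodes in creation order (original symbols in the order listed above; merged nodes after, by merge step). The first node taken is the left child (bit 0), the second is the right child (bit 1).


Huffman tree construction:
Step 1: Merge I(11) + E(21) = 32
Step 2: Merge D(23) + (I+E)(32) = 55
Read each symbol's code off the tree from the root (left child = 0, right child = 1).

Codes:
  D: 0 (length 1)
  I: 10 (length 2)
  E: 11 (length 2)
Average code length: 87/55 = 1.5818 bits/symbol


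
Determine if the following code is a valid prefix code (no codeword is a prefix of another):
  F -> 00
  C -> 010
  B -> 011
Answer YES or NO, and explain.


Checking each pair (does one codeword prefix another?):
  F='00' vs C='010': no prefix
  F='00' vs B='011': no prefix
  C='010' vs F='00': no prefix
  C='010' vs B='011': no prefix
  B='011' vs F='00': no prefix
  B='011' vs C='010': no prefix
No violation found over all pairs.

YES -- this is a valid prefix code. No codeword is a prefix of any other codeword.


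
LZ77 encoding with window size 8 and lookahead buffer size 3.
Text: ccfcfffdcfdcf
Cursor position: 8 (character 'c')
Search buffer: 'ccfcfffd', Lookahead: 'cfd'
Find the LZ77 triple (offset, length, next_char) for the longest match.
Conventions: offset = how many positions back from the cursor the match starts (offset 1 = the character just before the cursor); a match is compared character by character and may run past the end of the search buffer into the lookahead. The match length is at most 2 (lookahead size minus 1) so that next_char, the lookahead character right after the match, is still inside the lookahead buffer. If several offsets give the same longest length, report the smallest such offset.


Try each offset into the search buffer:
  offset=1 (pos 7, char 'd'): match length 0
  offset=2 (pos 6, char 'f'): match length 0
  offset=3 (pos 5, char 'f'): match length 0
  offset=4 (pos 4, char 'f'): match length 0
  offset=5 (pos 3, char 'c'): match length 2
  offset=6 (pos 2, char 'f'): match length 0
  offset=7 (pos 1, char 'c'): match length 2
  offset=8 (pos 0, char 'c'): match length 1
Longest match has length 2, found at offsets 5, 7; take the smallest, offset 5.
next_char = character at position 8 + 2 = 10 -> 'd'

Best match: offset=5, length=2 (matching 'cf' starting at position 3)
LZ77 triple: (5, 2, 'd')


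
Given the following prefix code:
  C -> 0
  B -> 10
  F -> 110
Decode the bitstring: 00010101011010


Decoding step by step:
Bits 0 -> C
Bits 0 -> C
Bits 0 -> C
Bits 10 -> B
Bits 10 -> B
Bits 10 -> B
Bits 110 -> F
Bits 10 -> B


Decoded message: CCCBBBFB


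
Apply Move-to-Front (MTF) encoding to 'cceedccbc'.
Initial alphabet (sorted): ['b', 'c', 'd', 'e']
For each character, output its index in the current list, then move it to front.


MTF encoding:
'c': index 1 in ['b', 'c', 'd', 'e'] -> ['c', 'b', 'd', 'e']
'c': index 0 in ['c', 'b', 'd', 'e'] -> ['c', 'b', 'd', 'e']
'e': index 3 in ['c', 'b', 'd', 'e'] -> ['e', 'c', 'b', 'd']
'e': index 0 in ['e', 'c', 'b', 'd'] -> ['e', 'c', 'b', 'd']
'd': index 3 in ['e', 'c', 'b', 'd'] -> ['d', 'e', 'c', 'b']
'c': index 2 in ['d', 'e', 'c', 'b'] -> ['c', 'd', 'e', 'b']
'c': index 0 in ['c', 'd', 'e', 'b'] -> ['c', 'd', 'e', 'b']
'b': index 3 in ['c', 'd', 'e', 'b'] -> ['b', 'c', 'd', 'e']
'c': index 1 in ['b', 'c', 'd', 'e'] -> ['c', 'b', 'd', 'e']


Output: [1, 0, 3, 0, 3, 2, 0, 3, 1]


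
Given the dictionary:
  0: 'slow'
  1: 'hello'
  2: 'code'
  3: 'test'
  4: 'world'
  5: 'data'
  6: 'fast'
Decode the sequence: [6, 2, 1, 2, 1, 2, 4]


Look up each index in the dictionary:
  6 -> 'fast'
  2 -> 'code'
  1 -> 'hello'
  2 -> 'code'
  1 -> 'hello'
  2 -> 'code'
  4 -> 'world'

Decoded: "fast code hello code hello code world"


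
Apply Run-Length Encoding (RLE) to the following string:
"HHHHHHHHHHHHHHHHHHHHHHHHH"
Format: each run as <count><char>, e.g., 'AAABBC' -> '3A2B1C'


Scanning runs left to right:
  i=0: run of 'H' x 25 -> '25H'

RLE = 25H


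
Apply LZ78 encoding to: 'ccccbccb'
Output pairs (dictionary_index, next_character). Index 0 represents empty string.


LZ78 encoding steps:
Dictionary: {0: ''}
Step 1: w='' (idx 0), next='c' -> output (0, 'c'), add 'c' as idx 1
Step 2: w='c' (idx 1), next='c' -> output (1, 'c'), add 'cc' as idx 2
Step 3: w='c' (idx 1), next='b' -> output (1, 'b'), add 'cb' as idx 3
Step 4: w='cc' (idx 2), next='b' -> output (2, 'b'), add 'ccb' as idx 4


Encoded: [(0, 'c'), (1, 'c'), (1, 'b'), (2, 'b')]


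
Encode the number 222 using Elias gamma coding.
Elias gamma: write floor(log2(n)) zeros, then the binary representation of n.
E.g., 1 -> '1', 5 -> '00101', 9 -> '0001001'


num_bits = floor(log2(222)) + 1 = 8
leading_zeros = num_bits - 1 = 7
binary(222) = 11011110

Elias gamma(222) = '0000000' + '11011110' = 000000011011110 (15 bits)


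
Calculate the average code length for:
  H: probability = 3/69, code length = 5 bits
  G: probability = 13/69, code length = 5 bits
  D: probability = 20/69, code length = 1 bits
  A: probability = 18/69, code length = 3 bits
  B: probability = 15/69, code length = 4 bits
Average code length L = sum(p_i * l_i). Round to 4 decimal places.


Weighted contributions p_i * l_i:
  H: (3/69) * 5 = 15/69
  G: (13/69) * 5 = 65/69
  D: (20/69) * 1 = 20/69
  A: (18/69) * 3 = 54/69
  B: (15/69) * 4 = 60/69
Sum = (15 + 65 + 20 + 54 + 60)/69 = 214/69

L = 214/69 = 3.1014 bits/symbol


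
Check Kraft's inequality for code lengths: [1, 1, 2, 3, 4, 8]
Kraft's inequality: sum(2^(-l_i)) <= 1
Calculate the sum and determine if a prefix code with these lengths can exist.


Sum = 2^(-1) + 2^(-1) + 2^(-2) + 2^(-3) + 2^(-4) + 2^(-8)
    = 0.5 + 0.5 + 0.25 + 0.125 + 0.0625 + 0.00390625
    = 369/256 = 1.44140625
Since 1.44140625 > 1, Kraft's inequality is NOT satisfied.
A prefix code with these lengths CANNOT exist.

Kraft sum = 1.44140625. Not satisfied.


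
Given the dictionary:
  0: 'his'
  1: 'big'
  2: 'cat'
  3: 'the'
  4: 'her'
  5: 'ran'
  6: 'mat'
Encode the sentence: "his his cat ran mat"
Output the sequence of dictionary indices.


Look up each word in the dictionary:
  'his' -> 0
  'his' -> 0
  'cat' -> 2
  'ran' -> 5
  'mat' -> 6

Encoded: [0, 0, 2, 5, 6]


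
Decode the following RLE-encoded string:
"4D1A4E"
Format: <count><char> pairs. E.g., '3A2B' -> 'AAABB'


Expanding each <count><char> pair:
  4D -> 'DDDD'
  1A -> 'A'
  4E -> 'EEEE'

Decoded = DDDDAEEEE


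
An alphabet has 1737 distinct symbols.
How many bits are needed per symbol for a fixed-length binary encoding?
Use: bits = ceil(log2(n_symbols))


log2(1737) = 10.7624
Bracket: 2^10 = 1024 < 1737 <= 2^11 = 2048
So ceil(log2(1737)) = 11

bits = ceil(log2(1737)) = ceil(10.7624) = 11 bits


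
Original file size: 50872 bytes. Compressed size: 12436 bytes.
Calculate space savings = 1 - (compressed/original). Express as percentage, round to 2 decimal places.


ratio = compressed/original = 12436/50872 = 0.244457
savings = 1 - ratio = 1 - 0.244457 = 0.755543
as a percentage: 0.755543 * 100 = 75.55%

Space savings = 1 - 12436/50872 = 75.55%


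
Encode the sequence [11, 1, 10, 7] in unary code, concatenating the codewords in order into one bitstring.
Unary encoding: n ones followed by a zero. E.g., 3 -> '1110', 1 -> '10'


Encode each number as n ones followed by a terminating 0:
  11 -> 111111111110 (12 bits)
  1 -> 10 (2 bits)
  10 -> 11111111110 (11 bits)
  7 -> 11111110 (8 bits)
Total length = 12 + 2 + 11 + 8 = 33 bits.

Unary([11, 1, 10, 7]) = 111111111110101111111111011111110 (33 bits)
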